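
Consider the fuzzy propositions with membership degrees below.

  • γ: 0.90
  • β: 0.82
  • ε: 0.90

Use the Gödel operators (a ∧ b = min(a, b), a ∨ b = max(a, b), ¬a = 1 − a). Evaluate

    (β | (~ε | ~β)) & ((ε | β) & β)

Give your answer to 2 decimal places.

~ε = 1 − 0.90 = 0.10
~β = 1 − 0.82 = 0.18
~ε | ~β = max(a, b) on (0.10, 0.18) = 0.18
β | (~ε | ~β) = max(a, b) on (0.82, 0.18) = 0.82
ε | β = max(a, b) on (0.90, 0.82) = 0.90
(ε | β) & β = min(a, b) on (0.90, 0.82) = 0.82
(β | (~ε | ~β)) & ((ε | β) & β) = min(a, b) on (0.82, 0.82) = 0.82

0.82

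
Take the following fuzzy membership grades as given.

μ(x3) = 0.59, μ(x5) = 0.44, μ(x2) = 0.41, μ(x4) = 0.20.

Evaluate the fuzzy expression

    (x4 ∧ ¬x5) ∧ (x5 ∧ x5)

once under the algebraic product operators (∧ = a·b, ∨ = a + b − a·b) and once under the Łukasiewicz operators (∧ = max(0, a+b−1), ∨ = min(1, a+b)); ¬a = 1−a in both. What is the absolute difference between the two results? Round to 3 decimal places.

Under algebraic product:
  ¬x5 = 1 − 0.4400 = 0.5600
  x4 ∧ ¬x5 = a·b on (0.2000, 0.5600) = 0.1120
  x5 ∧ x5 = a·b on (0.4400, 0.4400) = 0.1936
  (x4 ∧ ¬x5) ∧ (x5 ∧ x5) = a·b on (0.1120, 0.1936) = 0.0217
  → value = 0.0217
Under Łukasiewicz:
  ¬x5 = 1 − 0.44 = 0.56
  x4 ∧ ¬x5 = max(0, a+b−1) on (0.20, 0.56) = 0.00
  x5 ∧ x5 = max(0, a+b−1) on (0.44, 0.44) = 0.00
  (x4 ∧ ¬x5) ∧ (x5 ∧ x5) = max(0, a+b−1) on (0.00, 0.00) = 0.00
  → value = 0.0000
|0.0217 − 0.0000| = 0.022

0.022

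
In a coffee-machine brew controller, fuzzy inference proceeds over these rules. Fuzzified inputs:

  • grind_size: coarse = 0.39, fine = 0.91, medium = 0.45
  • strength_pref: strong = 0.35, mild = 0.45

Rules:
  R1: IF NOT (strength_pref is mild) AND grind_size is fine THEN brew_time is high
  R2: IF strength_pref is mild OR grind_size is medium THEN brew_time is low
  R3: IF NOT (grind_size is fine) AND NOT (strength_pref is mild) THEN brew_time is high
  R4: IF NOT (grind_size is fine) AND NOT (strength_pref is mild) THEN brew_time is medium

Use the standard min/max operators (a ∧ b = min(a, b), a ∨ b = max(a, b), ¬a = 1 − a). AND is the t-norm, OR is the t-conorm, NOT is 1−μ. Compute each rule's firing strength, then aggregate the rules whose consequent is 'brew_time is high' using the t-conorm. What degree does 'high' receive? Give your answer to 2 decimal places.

0.55

R1: ¬mild=1−0.45=0.55, fine=0.91; AND[min(a, b)] → w = 0.55
R2: mild=0.45, medium=0.45; OR[max(a, b)] → w = 0.45
R3: ¬fine=1−0.91=0.09, ¬mild=1−0.45=0.55; AND[min(a, b)] → w = 0.09
R4: ¬fine=1−0.91=0.09, ¬mild=1−0.45=0.55; AND[min(a, b)] → w = 0.09
Rules with consequent 'high': {R1, R3} → strengths 0.55, 0.09
Aggregate via t-conorm [max(a, b)]: 0.55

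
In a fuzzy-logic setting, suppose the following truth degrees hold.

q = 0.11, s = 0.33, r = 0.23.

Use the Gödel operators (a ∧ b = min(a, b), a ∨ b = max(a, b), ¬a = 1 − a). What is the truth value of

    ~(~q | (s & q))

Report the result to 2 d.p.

0.11

~q = 1 − 0.11 = 0.89
s & q = min(a, b) on (0.33, 0.11) = 0.11
~q | (s & q) = max(a, b) on (0.89, 0.11) = 0.89
~(~q | (s & q)) = 1 − 0.89 = 0.11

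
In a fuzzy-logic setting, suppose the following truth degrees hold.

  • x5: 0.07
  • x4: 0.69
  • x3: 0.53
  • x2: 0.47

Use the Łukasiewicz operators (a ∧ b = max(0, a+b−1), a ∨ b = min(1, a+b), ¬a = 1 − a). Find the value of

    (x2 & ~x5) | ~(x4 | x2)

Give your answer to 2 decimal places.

0.40

~x5 = 1 − 0.07 = 0.93
x2 & ~x5 = max(0, a+b−1) on (0.47, 0.93) = 0.40
x4 | x2 = min(1, a+b) on (0.69, 0.47) = 1.00
~(x4 | x2) = 1 − 1.00 = 0.00
(x2 & ~x5) | ~(x4 | x2) = min(1, a+b) on (0.40, 0.00) = 0.40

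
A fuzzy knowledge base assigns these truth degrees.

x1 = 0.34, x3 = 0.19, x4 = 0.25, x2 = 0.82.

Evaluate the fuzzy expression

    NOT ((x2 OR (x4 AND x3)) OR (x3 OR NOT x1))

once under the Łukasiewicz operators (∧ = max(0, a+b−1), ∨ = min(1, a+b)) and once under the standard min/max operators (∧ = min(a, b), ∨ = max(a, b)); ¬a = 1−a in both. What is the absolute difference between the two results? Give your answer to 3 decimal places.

0.180

Under Łukasiewicz:
  x4 AND x3 = max(0, a+b−1) on (0.25, 0.19) = 0.00
  x2 OR (x4 AND x3) = min(1, a+b) on (0.82, 0.00) = 0.82
  NOT x1 = 1 − 0.34 = 0.66
  x3 OR NOT x1 = min(1, a+b) on (0.19, 0.66) = 0.85
  (x2 OR (x4 AND x3)) OR (x3 OR NOT x1) = min(1, a+b) on (0.82, 0.85) = 1.00
  NOT ((x2 OR (x4 AND x3)) OR (x3 OR NOT x1)) = 1 − 1.00 = 0.00
  → value = 0.0000
Under standard min/max:
  x4 AND x3 = min(a, b) on (0.25, 0.19) = 0.19
  x2 OR (x4 AND x3) = max(a, b) on (0.82, 0.19) = 0.82
  NOT x1 = 1 − 0.34 = 0.66
  x3 OR NOT x1 = max(a, b) on (0.19, 0.66) = 0.66
  (x2 OR (x4 AND x3)) OR (x3 OR NOT x1) = max(a, b) on (0.82, 0.66) = 0.82
  NOT ((x2 OR (x4 AND x3)) OR (x3 OR NOT x1)) = 1 − 0.82 = 0.18
  → value = 0.1800
|0.0000 − 0.1800| = 0.180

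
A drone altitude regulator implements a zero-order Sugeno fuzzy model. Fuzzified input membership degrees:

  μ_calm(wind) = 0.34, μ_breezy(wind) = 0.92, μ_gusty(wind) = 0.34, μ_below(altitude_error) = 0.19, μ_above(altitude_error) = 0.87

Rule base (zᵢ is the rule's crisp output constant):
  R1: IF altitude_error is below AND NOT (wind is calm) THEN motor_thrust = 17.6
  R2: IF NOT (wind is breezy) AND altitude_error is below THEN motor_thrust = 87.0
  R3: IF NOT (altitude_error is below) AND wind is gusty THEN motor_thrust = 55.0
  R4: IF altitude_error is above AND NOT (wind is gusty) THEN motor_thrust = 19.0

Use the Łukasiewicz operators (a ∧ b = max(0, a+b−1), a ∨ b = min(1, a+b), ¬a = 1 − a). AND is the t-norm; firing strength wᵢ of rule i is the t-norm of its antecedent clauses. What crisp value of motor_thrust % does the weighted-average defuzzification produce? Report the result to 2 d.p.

26.94

R1 (z=17.6): below=0.19, ¬calm=1−0.34=0.66; AND[max(0, a+b−1)] → w = 0.00
R2 (z=87.0): ¬breezy=1−0.92=0.08, below=0.19; AND[max(0, a+b−1)] → w = 0.00
R3 (z=55.0): ¬below=1−0.19=0.81, gusty=0.34; AND[max(0, a+b−1)] → w = 0.15
R4 (z=19.0): above=0.87, ¬gusty=1−0.34=0.66; AND[max(0, a+b−1)] → w = 0.53
Weighted average = (0.00·17.6 + 0.00·87.0 + 0.15·55.0 + 0.53·19.0) / (0.00 + 0.00 + 0.15 + 0.53)
  = 18.3200 / 0.6800 = 26.94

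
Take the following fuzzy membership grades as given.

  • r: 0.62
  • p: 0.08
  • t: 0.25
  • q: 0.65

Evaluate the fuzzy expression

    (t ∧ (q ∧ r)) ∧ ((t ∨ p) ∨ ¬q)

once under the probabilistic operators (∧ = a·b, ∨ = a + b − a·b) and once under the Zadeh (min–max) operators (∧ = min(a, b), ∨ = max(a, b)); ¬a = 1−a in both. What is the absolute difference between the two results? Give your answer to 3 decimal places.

0.194

Under probabilistic:
  q ∧ r = a·b on (0.6500, 0.6200) = 0.4030
  t ∧ (q ∧ r) = a·b on (0.2500, 0.4030) = 0.1008
  t ∨ p = a + b − a·b on (0.2500, 0.0800) = 0.3100
  ¬q = 1 − 0.6500 = 0.3500
  (t ∨ p) ∨ ¬q = a + b − a·b on (0.3100, 0.3500) = 0.5515
  (t ∧ (q ∧ r)) ∧ ((t ∨ p) ∨ ¬q) = a·b on (0.1008, 0.5515) = 0.0556
  → value = 0.0556
Under Zadeh (min–max):
  q ∧ r = min(a, b) on (0.65, 0.62) = 0.62
  t ∧ (q ∧ r) = min(a, b) on (0.25, 0.62) = 0.25
  t ∨ p = max(a, b) on (0.25, 0.08) = 0.25
  ¬q = 1 − 0.65 = 0.35
  (t ∨ p) ∨ ¬q = max(a, b) on (0.25, 0.35) = 0.35
  (t ∧ (q ∧ r)) ∧ ((t ∨ p) ∨ ¬q) = min(a, b) on (0.25, 0.35) = 0.25
  → value = 0.2500
|0.0556 − 0.2500| = 0.194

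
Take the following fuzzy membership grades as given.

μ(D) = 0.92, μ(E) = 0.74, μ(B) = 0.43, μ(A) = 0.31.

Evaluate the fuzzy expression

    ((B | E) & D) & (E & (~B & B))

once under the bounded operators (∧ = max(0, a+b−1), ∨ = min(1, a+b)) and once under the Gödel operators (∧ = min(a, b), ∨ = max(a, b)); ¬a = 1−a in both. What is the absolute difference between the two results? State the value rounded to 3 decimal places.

Under bounded:
  B | E = min(1, a+b) on (0.43, 0.74) = 1.00
  (B | E) & D = max(0, a+b−1) on (1.00, 0.92) = 0.92
  ~B = 1 − 0.43 = 0.57
  ~B & B = max(0, a+b−1) on (0.57, 0.43) = 0.00
  E & (~B & B) = max(0, a+b−1) on (0.74, 0.00) = 0.00
  ((B | E) & D) & (E & (~B & B)) = max(0, a+b−1) on (0.92, 0.00) = 0.00
  → value = 0.0000
Under Gödel:
  B | E = max(a, b) on (0.43, 0.74) = 0.74
  (B | E) & D = min(a, b) on (0.74, 0.92) = 0.74
  ~B = 1 − 0.43 = 0.57
  ~B & B = min(a, b) on (0.57, 0.43) = 0.43
  E & (~B & B) = min(a, b) on (0.74, 0.43) = 0.43
  ((B | E) & D) & (E & (~B & B)) = min(a, b) on (0.74, 0.43) = 0.43
  → value = 0.4300
|0.0000 − 0.4300| = 0.430

0.430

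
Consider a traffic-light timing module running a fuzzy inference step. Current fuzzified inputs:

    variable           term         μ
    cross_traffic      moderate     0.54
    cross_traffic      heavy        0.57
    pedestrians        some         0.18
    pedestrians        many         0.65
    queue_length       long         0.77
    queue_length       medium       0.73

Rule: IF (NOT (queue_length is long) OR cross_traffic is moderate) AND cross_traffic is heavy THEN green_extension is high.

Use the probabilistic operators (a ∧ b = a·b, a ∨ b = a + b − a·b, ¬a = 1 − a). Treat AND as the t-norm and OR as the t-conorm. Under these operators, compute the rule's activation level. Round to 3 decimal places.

firing strength: (¬long=1−0.77=0.23 OR moderate=0.54) = 0.6458; AND[a·b] with heavy=0.57 → w = 0.3681

0.368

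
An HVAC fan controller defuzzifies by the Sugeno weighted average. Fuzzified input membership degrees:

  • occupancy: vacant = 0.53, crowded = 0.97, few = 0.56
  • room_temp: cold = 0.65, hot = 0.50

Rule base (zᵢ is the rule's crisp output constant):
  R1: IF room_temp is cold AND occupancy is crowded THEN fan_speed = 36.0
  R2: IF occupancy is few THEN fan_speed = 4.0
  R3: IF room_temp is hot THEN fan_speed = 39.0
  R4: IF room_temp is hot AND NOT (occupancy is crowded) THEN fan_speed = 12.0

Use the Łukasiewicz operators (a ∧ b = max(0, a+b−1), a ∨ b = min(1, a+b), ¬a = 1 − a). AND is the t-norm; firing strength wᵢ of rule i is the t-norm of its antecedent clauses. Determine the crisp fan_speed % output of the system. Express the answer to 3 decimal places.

26.226

R1 (z=36.0): cold=0.65, crowded=0.97; AND[max(0, a+b−1)] → w = 0.62
R2 (z=4.0): few=0.56 → w = 0.56
R3 (z=39.0): hot=0.50 → w = 0.50
R4 (z=12.0): hot=0.50, ¬crowded=1−0.97=0.03; AND[max(0, a+b−1)] → w = 0.00
Weighted average = (0.62·36.0 + 0.56·4.0 + 0.50·39.0 + 0.00·12.0) / (0.62 + 0.56 + 0.50 + 0.00)
  = 44.0600 / 1.6800 = 26.226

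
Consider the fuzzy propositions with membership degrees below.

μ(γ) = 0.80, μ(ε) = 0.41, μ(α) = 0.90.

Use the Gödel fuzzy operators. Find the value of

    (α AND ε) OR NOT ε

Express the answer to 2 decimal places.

0.59

α AND ε = min(a, b) on (0.90, 0.41) = 0.41
NOT ε = 1 − 0.41 = 0.59
(α AND ε) OR NOT ε = max(a, b) on (0.41, 0.59) = 0.59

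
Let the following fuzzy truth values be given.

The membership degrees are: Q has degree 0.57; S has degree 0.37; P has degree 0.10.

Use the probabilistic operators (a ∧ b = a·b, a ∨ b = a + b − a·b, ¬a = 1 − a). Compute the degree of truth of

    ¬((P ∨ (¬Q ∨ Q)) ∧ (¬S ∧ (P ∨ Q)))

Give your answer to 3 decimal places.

¬Q = 1 − 0.5700 = 0.4300
¬Q ∨ Q = a + b − a·b on (0.4300, 0.5700) = 0.7549
P ∨ (¬Q ∨ Q) = a + b − a·b on (0.1000, 0.7549) = 0.7794
¬S = 1 − 0.3700 = 0.6300
P ∨ Q = a + b − a·b on (0.1000, 0.5700) = 0.6130
¬S ∧ (P ∨ Q) = a·b on (0.6300, 0.6130) = 0.3862
(P ∨ (¬Q ∨ Q)) ∧ (¬S ∧ (P ∨ Q)) = a·b on (0.7794, 0.3862) = 0.3010
¬((P ∨ (¬Q ∨ Q)) ∧ (¬S ∧ (P ∨ Q))) = 1 − 0.3010 = 0.6990

0.699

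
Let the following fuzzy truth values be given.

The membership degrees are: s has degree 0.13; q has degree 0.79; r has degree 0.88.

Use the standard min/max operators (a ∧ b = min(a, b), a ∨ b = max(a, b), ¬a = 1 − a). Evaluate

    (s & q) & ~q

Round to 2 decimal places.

0.13

s & q = min(a, b) on (0.13, 0.79) = 0.13
~q = 1 − 0.79 = 0.21
(s & q) & ~q = min(a, b) on (0.13, 0.21) = 0.13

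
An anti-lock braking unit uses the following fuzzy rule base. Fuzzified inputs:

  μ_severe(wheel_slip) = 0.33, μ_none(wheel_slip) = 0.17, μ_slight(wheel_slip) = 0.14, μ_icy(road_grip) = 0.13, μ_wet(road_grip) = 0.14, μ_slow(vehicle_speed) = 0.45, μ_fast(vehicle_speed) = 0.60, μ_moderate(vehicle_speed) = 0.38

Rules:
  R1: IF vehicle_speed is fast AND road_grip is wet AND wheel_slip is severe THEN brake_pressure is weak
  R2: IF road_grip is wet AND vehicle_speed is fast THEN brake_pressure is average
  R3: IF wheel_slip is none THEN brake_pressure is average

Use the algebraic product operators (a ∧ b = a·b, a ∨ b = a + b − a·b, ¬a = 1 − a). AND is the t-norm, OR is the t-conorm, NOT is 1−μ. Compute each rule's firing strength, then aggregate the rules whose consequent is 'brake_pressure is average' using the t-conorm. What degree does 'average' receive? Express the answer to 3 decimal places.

0.240

R1: fast=0.60, wet=0.14, severe=0.33; AND[a·b] → w = 0.0277
R2: wet=0.14, fast=0.60; AND[a·b] → w = 0.0840
R3: none=0.17 → w = 0.1700
Rules with consequent 'average': {R2, R3} → strengths 0.0840, 0.1700
Aggregate via t-conorm [a + b − a·b]: 0.2397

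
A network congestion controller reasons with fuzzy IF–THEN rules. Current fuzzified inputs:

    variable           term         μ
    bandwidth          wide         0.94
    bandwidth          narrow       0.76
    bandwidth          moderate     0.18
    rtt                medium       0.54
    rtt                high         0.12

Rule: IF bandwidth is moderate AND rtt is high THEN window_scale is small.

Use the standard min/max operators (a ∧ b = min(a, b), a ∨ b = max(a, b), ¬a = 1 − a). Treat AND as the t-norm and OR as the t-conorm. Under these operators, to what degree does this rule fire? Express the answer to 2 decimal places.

firing strength: moderate=0.18, high=0.12; AND[min(a, b)] → w = 0.12

0.12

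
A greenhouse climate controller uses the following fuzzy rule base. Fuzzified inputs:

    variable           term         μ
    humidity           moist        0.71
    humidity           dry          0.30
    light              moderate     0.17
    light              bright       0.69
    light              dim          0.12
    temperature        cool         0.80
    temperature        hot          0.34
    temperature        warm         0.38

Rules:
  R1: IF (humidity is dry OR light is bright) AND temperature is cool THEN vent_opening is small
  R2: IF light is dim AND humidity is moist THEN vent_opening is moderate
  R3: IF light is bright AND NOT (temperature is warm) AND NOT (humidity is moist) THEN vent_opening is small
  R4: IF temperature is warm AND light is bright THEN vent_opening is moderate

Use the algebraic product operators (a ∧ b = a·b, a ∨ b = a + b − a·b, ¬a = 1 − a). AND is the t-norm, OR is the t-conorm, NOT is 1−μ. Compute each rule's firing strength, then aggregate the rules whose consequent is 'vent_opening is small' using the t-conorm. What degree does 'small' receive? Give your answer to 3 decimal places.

0.673

R1: (dry=0.30 OR bright=0.69) = 0.7830; AND[a·b] with cool=0.80 → w = 0.6264
R2: dim=0.12, moist=0.71; AND[a·b] → w = 0.0852
R3: bright=0.69, ¬warm=1−0.38=0.62, ¬moist=1−0.71=0.29; AND[a·b] → w = 0.1241
R4: warm=0.38, bright=0.69; AND[a·b] → w = 0.2622
Rules with consequent 'small': {R1, R3} → strengths 0.6264, 0.1241
Aggregate via t-conorm [a + b − a·b]: 0.6727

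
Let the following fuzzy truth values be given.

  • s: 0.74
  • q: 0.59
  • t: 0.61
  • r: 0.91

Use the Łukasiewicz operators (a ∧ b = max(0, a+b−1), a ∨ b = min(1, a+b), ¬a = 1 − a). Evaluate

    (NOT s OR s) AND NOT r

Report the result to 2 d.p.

NOT s = 1 − 0.74 = 0.26
NOT s OR s = min(1, a+b) on (0.26, 0.74) = 1.00
NOT r = 1 − 0.91 = 0.09
(NOT s OR s) AND NOT r = max(0, a+b−1) on (1.00, 0.09) = 0.09

0.09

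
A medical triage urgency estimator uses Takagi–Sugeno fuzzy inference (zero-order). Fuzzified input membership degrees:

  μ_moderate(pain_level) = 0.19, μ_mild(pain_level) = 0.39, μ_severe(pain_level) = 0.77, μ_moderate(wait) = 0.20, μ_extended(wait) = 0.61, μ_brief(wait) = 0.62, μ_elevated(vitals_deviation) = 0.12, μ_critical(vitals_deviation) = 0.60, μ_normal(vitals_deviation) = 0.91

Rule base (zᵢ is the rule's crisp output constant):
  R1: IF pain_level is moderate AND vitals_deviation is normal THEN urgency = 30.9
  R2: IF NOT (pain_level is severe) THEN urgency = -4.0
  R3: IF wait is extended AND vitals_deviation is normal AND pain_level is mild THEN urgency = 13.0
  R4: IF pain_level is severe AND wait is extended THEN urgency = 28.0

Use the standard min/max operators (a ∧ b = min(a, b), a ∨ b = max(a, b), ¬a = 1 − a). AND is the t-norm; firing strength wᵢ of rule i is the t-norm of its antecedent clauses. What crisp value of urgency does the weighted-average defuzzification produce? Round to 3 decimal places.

19.085

R1 (z=30.9): moderate=0.19, normal=0.91; AND[min(a, b)] → w = 0.19
R2 (z=-4.0): ¬severe=1−0.77=0.23 → w = 0.23
R3 (z=13.0): extended=0.61, normal=0.91, mild=0.39; AND[min(a, b)] → w = 0.39
R4 (z=28.0): severe=0.77, extended=0.61; AND[min(a, b)] → w = 0.61
Weighted average = (0.19·30.9 + 0.23·-4.0 + 0.39·13.0 + 0.61·28.0) / (0.19 + 0.23 + 0.39 + 0.61)
  = 27.1010 / 1.4200 = 19.085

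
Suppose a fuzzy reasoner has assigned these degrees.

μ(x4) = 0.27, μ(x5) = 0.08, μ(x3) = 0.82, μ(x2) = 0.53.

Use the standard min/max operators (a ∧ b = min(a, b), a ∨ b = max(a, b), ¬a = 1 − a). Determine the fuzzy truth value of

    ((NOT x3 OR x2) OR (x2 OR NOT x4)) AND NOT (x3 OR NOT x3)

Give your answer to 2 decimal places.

NOT x3 = 1 − 0.82 = 0.18
NOT x3 OR x2 = max(a, b) on (0.18, 0.53) = 0.53
NOT x4 = 1 − 0.27 = 0.73
x2 OR NOT x4 = max(a, b) on (0.53, 0.73) = 0.73
(NOT x3 OR x2) OR (x2 OR NOT x4) = max(a, b) on (0.53, 0.73) = 0.73
NOT x3 = 1 − 0.82 = 0.18
x3 OR NOT x3 = max(a, b) on (0.82, 0.18) = 0.82
NOT (x3 OR NOT x3) = 1 − 0.82 = 0.18
((NOT x3 OR x2) OR (x2 OR NOT x4)) AND NOT (x3 OR NOT x3) = min(a, b) on (0.73, 0.18) = 0.18

0.18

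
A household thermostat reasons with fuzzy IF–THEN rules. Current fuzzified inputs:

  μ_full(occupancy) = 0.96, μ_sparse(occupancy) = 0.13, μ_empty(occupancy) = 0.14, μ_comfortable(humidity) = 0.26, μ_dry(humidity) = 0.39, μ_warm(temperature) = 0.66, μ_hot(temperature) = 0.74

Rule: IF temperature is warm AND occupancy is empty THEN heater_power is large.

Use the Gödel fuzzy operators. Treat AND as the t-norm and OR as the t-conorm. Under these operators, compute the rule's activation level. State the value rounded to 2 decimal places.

firing strength: warm=0.66, empty=0.14; AND[min(a, b)] → w = 0.14

0.14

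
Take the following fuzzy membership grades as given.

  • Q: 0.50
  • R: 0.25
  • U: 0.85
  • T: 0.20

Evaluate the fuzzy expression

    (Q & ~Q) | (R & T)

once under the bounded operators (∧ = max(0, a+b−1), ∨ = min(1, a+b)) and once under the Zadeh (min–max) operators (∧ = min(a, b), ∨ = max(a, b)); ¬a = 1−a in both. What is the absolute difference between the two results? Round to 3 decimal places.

0.500

Under bounded:
  ~Q = 1 − 0.50 = 0.50
  Q & ~Q = max(0, a+b−1) on (0.50, 0.50) = 0.00
  R & T = max(0, a+b−1) on (0.25, 0.20) = 0.00
  (Q & ~Q) | (R & T) = min(1, a+b) on (0.00, 0.00) = 0.00
  → value = 0.0000
Under Zadeh (min–max):
  ~Q = 1 − 0.50 = 0.50
  Q & ~Q = min(a, b) on (0.50, 0.50) = 0.50
  R & T = min(a, b) on (0.25, 0.20) = 0.20
  (Q & ~Q) | (R & T) = max(a, b) on (0.50, 0.20) = 0.50
  → value = 0.5000
|0.0000 − 0.5000| = 0.500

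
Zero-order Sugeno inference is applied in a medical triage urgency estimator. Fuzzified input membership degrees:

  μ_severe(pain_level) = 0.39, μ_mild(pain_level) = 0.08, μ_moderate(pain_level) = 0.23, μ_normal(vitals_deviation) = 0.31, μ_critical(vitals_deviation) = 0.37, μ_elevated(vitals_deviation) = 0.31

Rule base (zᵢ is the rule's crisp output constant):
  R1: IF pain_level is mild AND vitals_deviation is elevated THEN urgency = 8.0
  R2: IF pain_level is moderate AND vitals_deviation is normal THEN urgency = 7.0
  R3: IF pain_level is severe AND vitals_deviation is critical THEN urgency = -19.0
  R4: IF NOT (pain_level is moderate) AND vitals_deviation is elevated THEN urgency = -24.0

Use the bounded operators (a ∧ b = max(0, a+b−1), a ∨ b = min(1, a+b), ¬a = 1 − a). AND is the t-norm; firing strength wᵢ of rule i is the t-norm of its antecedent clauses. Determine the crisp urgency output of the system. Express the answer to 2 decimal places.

-24.00

R1 (z=8.0): mild=0.08, elevated=0.31; AND[max(0, a+b−1)] → w = 0.00
R2 (z=7.0): moderate=0.23, normal=0.31; AND[max(0, a+b−1)] → w = 0.00
R3 (z=-19.0): severe=0.39, critical=0.37; AND[max(0, a+b−1)] → w = 0.00
R4 (z=-24.0): ¬moderate=1−0.23=0.77, elevated=0.31; AND[max(0, a+b−1)] → w = 0.08
Weighted average = (0.00·8.0 + 0.00·7.0 + 0.00·-19.0 + 0.08·-24.0) / (0.00 + 0.00 + 0.00 + 0.08)
  = -1.9200 / 0.0800 = -24.00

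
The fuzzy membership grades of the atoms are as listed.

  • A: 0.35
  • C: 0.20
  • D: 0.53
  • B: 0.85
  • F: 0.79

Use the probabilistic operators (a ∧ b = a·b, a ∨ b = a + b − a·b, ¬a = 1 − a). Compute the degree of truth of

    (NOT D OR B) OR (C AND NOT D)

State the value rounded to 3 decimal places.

0.928

NOT D = 1 − 0.5300 = 0.4700
NOT D OR B = a + b − a·b on (0.4700, 0.8500) = 0.9205
NOT D = 1 − 0.5300 = 0.4700
C AND NOT D = a·b on (0.2000, 0.4700) = 0.0940
(NOT D OR B) OR (C AND NOT D) = a + b − a·b on (0.9205, 0.0940) = 0.9280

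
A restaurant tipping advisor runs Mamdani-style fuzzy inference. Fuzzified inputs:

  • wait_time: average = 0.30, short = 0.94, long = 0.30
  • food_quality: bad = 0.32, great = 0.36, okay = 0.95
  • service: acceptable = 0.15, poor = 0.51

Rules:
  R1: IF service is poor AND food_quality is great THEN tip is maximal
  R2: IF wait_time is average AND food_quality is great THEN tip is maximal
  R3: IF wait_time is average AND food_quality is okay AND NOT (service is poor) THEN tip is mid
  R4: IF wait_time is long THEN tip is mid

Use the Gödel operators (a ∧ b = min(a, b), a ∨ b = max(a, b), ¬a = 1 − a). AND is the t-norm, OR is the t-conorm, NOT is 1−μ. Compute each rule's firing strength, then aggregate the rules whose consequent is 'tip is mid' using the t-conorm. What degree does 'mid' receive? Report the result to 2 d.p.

0.30

R1: poor=0.51, great=0.36; AND[min(a, b)] → w = 0.36
R2: average=0.30, great=0.36; AND[min(a, b)] → w = 0.30
R3: average=0.30, okay=0.95, ¬poor=1−0.51=0.49; AND[min(a, b)] → w = 0.30
R4: long=0.30 → w = 0.30
Rules with consequent 'mid': {R3, R4} → strengths 0.30, 0.30
Aggregate via t-conorm [max(a, b)]: 0.30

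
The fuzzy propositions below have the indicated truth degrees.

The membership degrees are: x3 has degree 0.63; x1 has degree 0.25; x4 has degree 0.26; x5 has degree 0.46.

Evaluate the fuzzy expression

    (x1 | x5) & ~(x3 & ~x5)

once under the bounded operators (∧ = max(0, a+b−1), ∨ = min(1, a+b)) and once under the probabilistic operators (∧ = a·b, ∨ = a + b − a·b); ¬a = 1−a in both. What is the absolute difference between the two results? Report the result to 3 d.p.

Under bounded:
  x1 | x5 = min(1, a+b) on (0.25, 0.46) = 0.71
  ~x5 = 1 − 0.46 = 0.54
  x3 & ~x5 = max(0, a+b−1) on (0.63, 0.54) = 0.17
  ~(x3 & ~x5) = 1 − 0.17 = 0.83
  (x1 | x5) & ~(x3 & ~x5) = max(0, a+b−1) on (0.71, 0.83) = 0.54
  → value = 0.5400
Under probabilistic:
  x1 | x5 = a + b − a·b on (0.2500, 0.4600) = 0.5950
  ~x5 = 1 − 0.4600 = 0.5400
  x3 & ~x5 = a·b on (0.6300, 0.5400) = 0.3402
  ~(x3 & ~x5) = 1 − 0.3402 = 0.6598
  (x1 | x5) & ~(x3 & ~x5) = a·b on (0.5950, 0.6598) = 0.3926
  → value = 0.3926
|0.5400 − 0.3926| = 0.147

0.147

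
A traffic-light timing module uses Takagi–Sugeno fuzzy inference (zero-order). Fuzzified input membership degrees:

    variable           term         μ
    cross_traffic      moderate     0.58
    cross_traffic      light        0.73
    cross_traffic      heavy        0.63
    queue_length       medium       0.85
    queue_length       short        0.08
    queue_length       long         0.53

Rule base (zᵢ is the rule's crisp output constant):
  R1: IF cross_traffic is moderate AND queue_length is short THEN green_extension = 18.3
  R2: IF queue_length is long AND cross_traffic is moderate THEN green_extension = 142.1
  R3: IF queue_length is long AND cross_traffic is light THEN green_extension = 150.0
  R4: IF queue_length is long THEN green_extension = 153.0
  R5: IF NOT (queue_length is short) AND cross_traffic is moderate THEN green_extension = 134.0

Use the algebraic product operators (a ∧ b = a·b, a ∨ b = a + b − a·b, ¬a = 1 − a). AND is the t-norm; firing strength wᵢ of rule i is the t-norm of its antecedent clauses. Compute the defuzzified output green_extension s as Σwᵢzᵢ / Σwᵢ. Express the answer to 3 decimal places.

R1 (z=18.3): moderate=0.58, short=0.08; AND[a·b] → w = 0.0464
R2 (z=142.1): long=0.53, moderate=0.58; AND[a·b] → w = 0.3074
R3 (z=150.0): long=0.53, light=0.73; AND[a·b] → w = 0.3869
R4 (z=153.0): long=0.53 → w = 0.5300
R5 (z=134.0): ¬short=1−0.08=0.92, moderate=0.58; AND[a·b] → w = 0.5336
Weighted average = (0.0464·18.3 + 0.3074·142.1 + 0.3869·150.0 + 0.5300·153.0 + 0.5336·134.0) / (0.0464 + 0.3074 + 0.3869 + 0.5300 + 0.5336)
  = 255.1581 / 1.8043 = 141.417

141.417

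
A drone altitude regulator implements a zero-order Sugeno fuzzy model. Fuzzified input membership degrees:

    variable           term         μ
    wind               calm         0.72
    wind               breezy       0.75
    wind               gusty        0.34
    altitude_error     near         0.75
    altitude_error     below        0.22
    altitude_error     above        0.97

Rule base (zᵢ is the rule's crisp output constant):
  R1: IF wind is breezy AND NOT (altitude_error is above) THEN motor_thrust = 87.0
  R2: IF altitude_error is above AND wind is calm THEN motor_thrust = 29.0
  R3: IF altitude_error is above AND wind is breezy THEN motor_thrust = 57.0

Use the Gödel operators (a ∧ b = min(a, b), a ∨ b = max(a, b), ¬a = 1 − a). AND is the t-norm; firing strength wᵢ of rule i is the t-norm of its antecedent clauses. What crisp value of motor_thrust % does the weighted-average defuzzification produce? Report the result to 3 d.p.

R1 (z=87.0): breezy=0.75, ¬above=1−0.97=0.03; AND[min(a, b)] → w = 0.03
R2 (z=29.0): above=0.97, calm=0.72; AND[min(a, b)] → w = 0.72
R3 (z=57.0): above=0.97, breezy=0.75; AND[min(a, b)] → w = 0.75
Weighted average = (0.03·87.0 + 0.72·29.0 + 0.75·57.0) / (0.03 + 0.72 + 0.75)
  = 66.2400 / 1.5000 = 44.160

44.160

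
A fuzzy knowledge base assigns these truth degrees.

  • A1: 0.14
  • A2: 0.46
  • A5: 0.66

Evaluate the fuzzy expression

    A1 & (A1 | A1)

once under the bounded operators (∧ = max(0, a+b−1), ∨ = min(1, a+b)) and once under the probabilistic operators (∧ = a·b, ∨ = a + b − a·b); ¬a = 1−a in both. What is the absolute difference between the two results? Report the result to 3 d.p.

Under bounded:
  A1 | A1 = min(1, a+b) on (0.14, 0.14) = 0.28
  A1 & (A1 | A1) = max(0, a+b−1) on (0.14, 0.28) = 0.00
  → value = 0.0000
Under probabilistic:
  A1 | A1 = a + b − a·b on (0.1400, 0.1400) = 0.2604
  A1 & (A1 | A1) = a·b on (0.1400, 0.2604) = 0.0365
  → value = 0.0365
|0.0000 − 0.0365| = 0.036

0.036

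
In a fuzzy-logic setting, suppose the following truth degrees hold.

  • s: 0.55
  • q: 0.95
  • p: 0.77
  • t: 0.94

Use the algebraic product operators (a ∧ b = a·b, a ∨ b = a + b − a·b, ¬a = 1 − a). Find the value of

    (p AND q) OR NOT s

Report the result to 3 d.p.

p AND q = a·b on (0.7700, 0.9500) = 0.7315
NOT s = 1 − 0.5500 = 0.4500
(p AND q) OR NOT s = a + b − a·b on (0.7315, 0.4500) = 0.8523

0.852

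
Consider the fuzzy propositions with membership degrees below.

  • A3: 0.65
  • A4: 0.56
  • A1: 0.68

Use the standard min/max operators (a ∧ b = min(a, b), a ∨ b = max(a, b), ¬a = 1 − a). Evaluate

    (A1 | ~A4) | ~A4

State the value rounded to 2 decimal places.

~A4 = 1 − 0.56 = 0.44
A1 | ~A4 = max(a, b) on (0.68, 0.44) = 0.68
~A4 = 1 − 0.56 = 0.44
(A1 | ~A4) | ~A4 = max(a, b) on (0.68, 0.44) = 0.68

0.68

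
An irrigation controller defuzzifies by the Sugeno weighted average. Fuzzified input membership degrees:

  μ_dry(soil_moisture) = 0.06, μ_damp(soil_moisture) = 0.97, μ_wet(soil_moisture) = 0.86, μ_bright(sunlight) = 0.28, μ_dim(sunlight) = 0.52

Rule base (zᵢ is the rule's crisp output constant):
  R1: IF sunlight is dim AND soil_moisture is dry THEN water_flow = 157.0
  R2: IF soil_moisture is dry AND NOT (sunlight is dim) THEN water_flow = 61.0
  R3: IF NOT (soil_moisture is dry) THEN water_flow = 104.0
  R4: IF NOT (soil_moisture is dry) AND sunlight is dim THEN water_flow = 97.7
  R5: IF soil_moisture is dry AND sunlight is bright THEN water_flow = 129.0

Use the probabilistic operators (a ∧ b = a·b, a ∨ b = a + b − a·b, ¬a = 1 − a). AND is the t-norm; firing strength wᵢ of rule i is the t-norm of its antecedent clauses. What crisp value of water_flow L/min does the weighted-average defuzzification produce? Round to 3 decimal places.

102.509

R1 (z=157.0): dim=0.52, dry=0.06; AND[a·b] → w = 0.0312
R2 (z=61.0): dry=0.06, ¬dim=1−0.52=0.48; AND[a·b] → w = 0.0288
R3 (z=104.0): ¬dry=1−0.06=0.94 → w = 0.9400
R4 (z=97.7): ¬dry=1−0.06=0.94, dim=0.52; AND[a·b] → w = 0.4888
R5 (z=129.0): dry=0.06, bright=0.28; AND[a·b] → w = 0.0168
Weighted average = (0.0312·157.0 + 0.0288·61.0 + 0.9400·104.0 + 0.4888·97.7 + 0.0168·129.0) / (0.0312 + 0.0288 + 0.9400 + 0.4888 + 0.0168)
  = 154.3382 / 1.5056 = 102.509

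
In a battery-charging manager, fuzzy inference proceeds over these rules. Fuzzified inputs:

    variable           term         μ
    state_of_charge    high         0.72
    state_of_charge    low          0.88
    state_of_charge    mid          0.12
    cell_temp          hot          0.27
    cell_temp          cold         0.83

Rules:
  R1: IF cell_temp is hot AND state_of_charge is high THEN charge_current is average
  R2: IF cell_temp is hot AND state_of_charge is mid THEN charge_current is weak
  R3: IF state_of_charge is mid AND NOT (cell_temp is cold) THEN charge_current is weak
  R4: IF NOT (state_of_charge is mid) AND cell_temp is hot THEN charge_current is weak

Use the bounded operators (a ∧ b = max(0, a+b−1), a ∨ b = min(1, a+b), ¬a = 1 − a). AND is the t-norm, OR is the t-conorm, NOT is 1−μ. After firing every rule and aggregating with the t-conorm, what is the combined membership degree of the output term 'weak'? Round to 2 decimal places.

R1: hot=0.27, high=0.72; AND[max(0, a+b−1)] → w = 0.00
R2: hot=0.27, mid=0.12; AND[max(0, a+b−1)] → w = 0.00
R3: mid=0.12, ¬cold=1−0.83=0.17; AND[max(0, a+b−1)] → w = 0.00
R4: ¬mid=1−0.12=0.88, hot=0.27; AND[max(0, a+b−1)] → w = 0.15
Rules with consequent 'weak': {R2, R3, R4} → strengths 0.00, 0.00, 0.15
Aggregate via t-conorm [min(1, a+b)]: 0.15

0.15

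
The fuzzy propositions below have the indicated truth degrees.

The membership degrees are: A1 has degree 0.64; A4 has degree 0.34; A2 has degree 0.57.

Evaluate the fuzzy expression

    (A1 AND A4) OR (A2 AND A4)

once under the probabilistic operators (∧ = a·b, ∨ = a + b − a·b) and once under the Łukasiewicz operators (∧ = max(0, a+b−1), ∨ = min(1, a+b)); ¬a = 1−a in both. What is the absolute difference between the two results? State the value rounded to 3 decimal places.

0.369

Under probabilistic:
  A1 AND A4 = a·b on (0.6400, 0.3400) = 0.2176
  A2 AND A4 = a·b on (0.5700, 0.3400) = 0.1938
  (A1 AND A4) OR (A2 AND A4) = a + b − a·b on (0.2176, 0.1938) = 0.3692
  → value = 0.3692
Under Łukasiewicz:
  A1 AND A4 = max(0, a+b−1) on (0.64, 0.34) = 0.00
  A2 AND A4 = max(0, a+b−1) on (0.57, 0.34) = 0.00
  (A1 AND A4) OR (A2 AND A4) = min(1, a+b) on (0.00, 0.00) = 0.00
  → value = 0.0000
|0.3692 − 0.0000| = 0.369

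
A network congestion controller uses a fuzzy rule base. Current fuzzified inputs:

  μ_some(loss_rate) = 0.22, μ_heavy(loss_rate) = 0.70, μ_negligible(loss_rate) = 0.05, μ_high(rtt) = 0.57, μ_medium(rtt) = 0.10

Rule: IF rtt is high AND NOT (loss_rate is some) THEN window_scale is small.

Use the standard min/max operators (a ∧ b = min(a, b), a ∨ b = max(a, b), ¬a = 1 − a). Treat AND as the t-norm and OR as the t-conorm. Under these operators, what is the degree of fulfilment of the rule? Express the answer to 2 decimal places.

firing strength: high=0.57, ¬some=1−0.22=0.78; AND[min(a, b)] → w = 0.57

0.57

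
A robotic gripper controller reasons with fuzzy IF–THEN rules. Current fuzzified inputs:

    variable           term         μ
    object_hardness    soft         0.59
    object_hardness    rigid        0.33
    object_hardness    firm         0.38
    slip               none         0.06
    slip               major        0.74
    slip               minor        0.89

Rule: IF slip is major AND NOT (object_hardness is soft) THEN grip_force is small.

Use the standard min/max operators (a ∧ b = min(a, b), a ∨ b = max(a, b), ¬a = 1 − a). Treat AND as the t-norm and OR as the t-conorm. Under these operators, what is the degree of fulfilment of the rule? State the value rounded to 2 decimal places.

0.41

firing strength: major=0.74, ¬soft=1−0.59=0.41; AND[min(a, b)] → w = 0.41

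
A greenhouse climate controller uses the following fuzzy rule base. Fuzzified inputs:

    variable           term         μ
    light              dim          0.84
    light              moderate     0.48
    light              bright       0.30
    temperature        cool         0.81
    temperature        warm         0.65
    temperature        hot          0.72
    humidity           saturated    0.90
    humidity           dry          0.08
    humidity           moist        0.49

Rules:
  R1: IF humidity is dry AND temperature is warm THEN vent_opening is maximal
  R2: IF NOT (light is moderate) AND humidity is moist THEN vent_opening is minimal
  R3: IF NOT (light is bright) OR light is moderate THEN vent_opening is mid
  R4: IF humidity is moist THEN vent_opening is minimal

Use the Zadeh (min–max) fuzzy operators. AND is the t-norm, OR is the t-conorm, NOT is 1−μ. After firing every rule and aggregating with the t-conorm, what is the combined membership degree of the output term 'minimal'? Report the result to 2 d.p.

0.49

R1: dry=0.08, warm=0.65; AND[min(a, b)] → w = 0.08
R2: ¬moderate=1−0.48=0.52, moist=0.49; AND[min(a, b)] → w = 0.49
R3: ¬bright=1−0.30=0.70, moderate=0.48; OR[max(a, b)] → w = 0.70
R4: moist=0.49 → w = 0.49
Rules with consequent 'minimal': {R2, R4} → strengths 0.49, 0.49
Aggregate via t-conorm [max(a, b)]: 0.49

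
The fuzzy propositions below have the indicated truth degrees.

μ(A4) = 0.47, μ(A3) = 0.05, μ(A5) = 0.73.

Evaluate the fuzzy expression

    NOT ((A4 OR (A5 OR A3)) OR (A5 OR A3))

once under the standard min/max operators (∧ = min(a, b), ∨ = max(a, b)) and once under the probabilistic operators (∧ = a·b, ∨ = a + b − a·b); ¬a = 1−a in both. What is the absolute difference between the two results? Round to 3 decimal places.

0.235

Under standard min/max:
  A5 OR A3 = max(a, b) on (0.73, 0.05) = 0.73
  A4 OR (A5 OR A3) = max(a, b) on (0.47, 0.73) = 0.73
  A5 OR A3 = max(a, b) on (0.73, 0.05) = 0.73
  (A4 OR (A5 OR A3)) OR (A5 OR A3) = max(a, b) on (0.73, 0.73) = 0.73
  NOT ((A4 OR (A5 OR A3)) OR (A5 OR A3)) = 1 − 0.73 = 0.27
  → value = 0.2700
Under probabilistic:
  A5 OR A3 = a + b − a·b on (0.7300, 0.0500) = 0.7435
  A4 OR (A5 OR A3) = a + b − a·b on (0.4700, 0.7435) = 0.8641
  A5 OR A3 = a + b − a·b on (0.7300, 0.0500) = 0.7435
  (A4 OR (A5 OR A3)) OR (A5 OR A3) = a + b − a·b on (0.8641, 0.7435) = 0.9651
  NOT ((A4 OR (A5 OR A3)) OR (A5 OR A3)) = 1 − 0.9651 = 0.0349
  → value = 0.0349
|0.2700 − 0.0349| = 0.235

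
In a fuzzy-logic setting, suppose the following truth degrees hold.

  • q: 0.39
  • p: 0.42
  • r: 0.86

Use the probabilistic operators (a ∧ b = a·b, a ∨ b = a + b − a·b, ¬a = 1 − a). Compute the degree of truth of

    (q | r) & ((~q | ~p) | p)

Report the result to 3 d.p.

q | r = a + b − a·b on (0.3900, 0.8600) = 0.9146
~q = 1 − 0.3900 = 0.6100
~p = 1 − 0.4200 = 0.5800
~q | ~p = a + b − a·b on (0.6100, 0.5800) = 0.8362
(~q | ~p) | p = a + b − a·b on (0.8362, 0.4200) = 0.9050
(q | r) & ((~q | ~p) | p) = a·b on (0.9146, 0.9050) = 0.8277

0.828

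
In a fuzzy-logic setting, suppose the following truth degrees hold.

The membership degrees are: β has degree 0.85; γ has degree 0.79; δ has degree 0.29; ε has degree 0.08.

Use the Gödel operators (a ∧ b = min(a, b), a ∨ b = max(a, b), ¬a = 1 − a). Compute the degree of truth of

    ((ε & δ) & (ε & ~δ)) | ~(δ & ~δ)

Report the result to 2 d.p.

ε & δ = min(a, b) on (0.08, 0.29) = 0.08
~δ = 1 − 0.29 = 0.71
ε & ~δ = min(a, b) on (0.08, 0.71) = 0.08
(ε & δ) & (ε & ~δ) = min(a, b) on (0.08, 0.08) = 0.08
~δ = 1 − 0.29 = 0.71
δ & ~δ = min(a, b) on (0.29, 0.71) = 0.29
~(δ & ~δ) = 1 − 0.29 = 0.71
((ε & δ) & (ε & ~δ)) | ~(δ & ~δ) = max(a, b) on (0.08, 0.71) = 0.71

0.71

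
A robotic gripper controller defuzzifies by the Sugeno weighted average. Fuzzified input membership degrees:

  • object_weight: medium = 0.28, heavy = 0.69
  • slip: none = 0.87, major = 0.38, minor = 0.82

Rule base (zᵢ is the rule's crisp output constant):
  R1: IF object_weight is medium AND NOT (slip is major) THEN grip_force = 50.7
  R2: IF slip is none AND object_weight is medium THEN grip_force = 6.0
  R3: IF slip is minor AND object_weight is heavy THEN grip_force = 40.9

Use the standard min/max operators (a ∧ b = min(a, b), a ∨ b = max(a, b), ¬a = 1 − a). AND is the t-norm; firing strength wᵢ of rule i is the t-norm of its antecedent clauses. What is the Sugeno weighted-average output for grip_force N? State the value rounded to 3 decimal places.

R1 (z=50.7): medium=0.28, ¬major=1−0.38=0.62; AND[min(a, b)] → w = 0.28
R2 (z=6.0): none=0.87, medium=0.28; AND[min(a, b)] → w = 0.28
R3 (z=40.9): minor=0.82, heavy=0.69; AND[min(a, b)] → w = 0.69
Weighted average = (0.28·50.7 + 0.28·6.0 + 0.69·40.9) / (0.28 + 0.28 + 0.69)
  = 44.0970 / 1.2500 = 35.278

35.278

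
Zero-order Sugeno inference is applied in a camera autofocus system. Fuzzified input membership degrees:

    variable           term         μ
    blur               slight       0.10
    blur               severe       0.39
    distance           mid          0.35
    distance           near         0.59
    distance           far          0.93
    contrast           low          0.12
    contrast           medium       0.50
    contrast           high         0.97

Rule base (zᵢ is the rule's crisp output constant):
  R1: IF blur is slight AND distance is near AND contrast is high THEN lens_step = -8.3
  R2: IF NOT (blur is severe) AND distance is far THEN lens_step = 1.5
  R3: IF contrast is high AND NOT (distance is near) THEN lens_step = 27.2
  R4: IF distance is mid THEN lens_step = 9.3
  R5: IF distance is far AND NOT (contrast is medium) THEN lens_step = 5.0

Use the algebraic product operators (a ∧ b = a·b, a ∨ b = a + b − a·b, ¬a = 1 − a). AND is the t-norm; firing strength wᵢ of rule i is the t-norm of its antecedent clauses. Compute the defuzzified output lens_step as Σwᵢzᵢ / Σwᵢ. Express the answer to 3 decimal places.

R1 (z=-8.3): slight=0.10, near=0.59, high=0.97; AND[a·b] → w = 0.0572
R2 (z=1.5): ¬severe=1−0.39=0.61, far=0.93; AND[a·b] → w = 0.5673
R3 (z=27.2): high=0.97, ¬near=1−0.59=0.41; AND[a·b] → w = 0.3977
R4 (z=9.3): mid=0.35 → w = 0.3500
R5 (z=5.0): far=0.93, ¬medium=1−0.50=0.50; AND[a·b] → w = 0.4650
Weighted average = (0.0572·-8.3 + 0.5673·1.5 + 0.3977·27.2 + 0.3500·9.3 + 0.4650·5.0) / (0.0572 + 0.5673 + 0.3977 + 0.3500 + 0.4650)
  = 16.7734 / 1.8372 = 9.130

9.130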